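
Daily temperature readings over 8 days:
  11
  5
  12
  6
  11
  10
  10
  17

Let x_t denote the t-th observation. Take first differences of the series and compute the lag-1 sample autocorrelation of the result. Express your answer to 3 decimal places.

First differences Δx: -6, 7, -6, 5, -1, 0, 7
Mean of differences = 0.8571
Numerator Σ(Δx_t−Δx̄)(Δx_{t+1}−Δx̄) = -124.0204
Denominator Σ(Δx_t−Δx̄)² = 190.8571
r_1(Δx) = -124.0204 / 190.8571 = -0.650

-0.650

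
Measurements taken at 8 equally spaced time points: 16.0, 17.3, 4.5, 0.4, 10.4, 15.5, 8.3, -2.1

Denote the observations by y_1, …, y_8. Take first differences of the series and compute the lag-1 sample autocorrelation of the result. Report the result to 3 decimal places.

First differences Δy: 1.3, -12.8, -4.1, 10.0, 5.1, -7.2, -10.4
Mean of differences = -2.5857
Numerator Σ(Δy_t−Δȳ)(Δy_{t+1}−Δȳ) = 54.0427
Denominator Σ(Δy_t−Δȳ)² = 421.5486
r_1(Δy) = 54.0427 / 421.5486 = 0.128

0.128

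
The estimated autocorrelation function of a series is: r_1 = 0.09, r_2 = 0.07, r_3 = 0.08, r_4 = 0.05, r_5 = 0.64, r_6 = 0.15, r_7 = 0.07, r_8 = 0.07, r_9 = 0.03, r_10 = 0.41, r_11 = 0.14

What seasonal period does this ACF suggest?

The largest autocorrelation is r_5 = 0.64, with a weaker echo at lag 10 (0.41); the remaining lags stay at or below 0.15.
The dominant spike at lag 5 indicates a seasonal period of 5.

5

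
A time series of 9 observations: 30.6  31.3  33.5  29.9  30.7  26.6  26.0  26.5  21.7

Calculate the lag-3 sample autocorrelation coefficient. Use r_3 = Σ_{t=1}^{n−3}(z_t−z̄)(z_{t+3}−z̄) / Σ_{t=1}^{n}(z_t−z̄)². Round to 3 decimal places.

0.044

Mean z̄ = (30.6 + 31.3 + 33.5 + 29.9 + 30.7 + 26.6 + 26.0 + 26.5 + 21.7)/9 = 28.5333
Σ(z_t−z̄)(z_{t+3}−z̄) = (2.8244) + (5.9944) + (-9.6022) + (-3.4622) + (-4.4056) + (13.2111) = 4.5600
Denominator Σ(z_t−z̄)² = 104.1400
r_3 = 4.5600 / 104.1400 = 0.044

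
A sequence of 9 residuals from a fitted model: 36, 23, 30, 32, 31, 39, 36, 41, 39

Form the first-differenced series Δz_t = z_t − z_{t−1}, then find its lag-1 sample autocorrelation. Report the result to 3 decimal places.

First differences Δz: -13, 7, 2, -1, 8, -3, 5, -2
Mean of differences = 0.3750
Numerator Σ(Δz_t−Δz̄)(Δz_{t+1}−Δz̄) = -142.8906
Denominator Σ(Δz_t−Δz̄)² = 323.8750
r_1(Δz) = -142.8906 / 323.8750 = -0.441

-0.441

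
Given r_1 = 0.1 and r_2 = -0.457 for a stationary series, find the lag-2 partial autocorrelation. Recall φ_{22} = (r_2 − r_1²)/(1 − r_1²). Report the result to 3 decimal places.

φ_{22} = (r_2 − r_1²) / (1 − r_1²)
r_1² = (0.1)² = 0.01
Numerator = -0.457 − 0.0100 = -0.4670; denominator = 1 − 0.0100 = 0.9900
φ_{22} = -0.4670 / 0.9900 = -0.472

-0.472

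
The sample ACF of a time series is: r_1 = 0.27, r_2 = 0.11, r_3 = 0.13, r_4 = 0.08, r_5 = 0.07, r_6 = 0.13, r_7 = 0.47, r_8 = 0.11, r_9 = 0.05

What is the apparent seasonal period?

7

The largest autocorrelation is r_7 = 0.47; the remaining lags stay at or below 0.27. The elevated value at lag 1 (0.27), dropping to 0.11 at lag 2, reflects decaying short-term dependence rather than seasonality.
The dominant spike at lag 7 indicates a seasonal period of 7.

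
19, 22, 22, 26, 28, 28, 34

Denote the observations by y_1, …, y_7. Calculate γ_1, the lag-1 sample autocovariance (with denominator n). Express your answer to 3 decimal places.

8.872

Mean ȳ = (19 + 22 + 22 + 26 + 28 + 28 + 34)/7 = 25.5714
Σ_{t=1}^{6}(y_t−ȳ)(y_{t+1}−ȳ) = 62.1020
γ_1 = 62.1020 / 7 = 8.872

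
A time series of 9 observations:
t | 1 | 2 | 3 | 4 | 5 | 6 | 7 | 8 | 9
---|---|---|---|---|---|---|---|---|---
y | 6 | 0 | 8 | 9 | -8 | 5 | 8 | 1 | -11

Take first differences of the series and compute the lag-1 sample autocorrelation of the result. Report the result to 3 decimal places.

First differences Δy: -6, 8, 1, -17, 13, 3, -7, -12
Mean of differences = -2.1250
Numerator Σ(Δy_t−Δȳ)(Δy_{t+1}−Δȳ) = -178.3906
Denominator Σ(Δy_t−Δȳ)² = 724.8750
r_1(Δy) = -178.3906 / 724.8750 = -0.246

-0.246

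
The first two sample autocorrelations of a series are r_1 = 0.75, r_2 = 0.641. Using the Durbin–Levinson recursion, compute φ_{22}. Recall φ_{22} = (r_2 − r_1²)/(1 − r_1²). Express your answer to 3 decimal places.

0.179

φ_{22} = (r_2 − r_1²) / (1 − r_1²)
r_1² = (0.75)² = 0.5625
Numerator = 0.641 − 0.5625 = 0.0785; denominator = 1 − 0.5625 = 0.4375
φ_{22} = 0.0785 / 0.4375 = 0.179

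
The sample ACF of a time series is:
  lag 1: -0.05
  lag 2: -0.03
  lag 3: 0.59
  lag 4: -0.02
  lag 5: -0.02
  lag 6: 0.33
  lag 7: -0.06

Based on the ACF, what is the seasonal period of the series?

3

The largest autocorrelation is r_3 = 0.59, with a weaker echo at lag 6 (0.33); the remaining lags stay at or below -0.02.
The dominant spike at lag 3 indicates a seasonal period of 3.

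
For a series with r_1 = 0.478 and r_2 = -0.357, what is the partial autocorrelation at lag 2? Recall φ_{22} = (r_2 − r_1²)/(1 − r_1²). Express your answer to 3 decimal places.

-0.759

φ_{22} = (r_2 − r_1²) / (1 − r_1²)
r_1² = (0.478)² = 0.228484
Numerator = -0.357 − 0.2285 = -0.5855; denominator = 1 − 0.2285 = 0.7715
φ_{22} = -0.5855 / 0.7715 = -0.759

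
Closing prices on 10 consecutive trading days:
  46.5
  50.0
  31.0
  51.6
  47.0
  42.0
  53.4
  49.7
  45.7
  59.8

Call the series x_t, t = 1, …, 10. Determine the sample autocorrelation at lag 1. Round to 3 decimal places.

Mean x̄ = (46.5 + 50.0 + 31.0 + 51.6 + 47.0 + 42.0 + 53.4 + 49.7 + 45.7 + 59.8)/10 = 47.6700
Numerator Σ_{t=1}^{9}(x_t−x̄)(x_{t+1}−x̄) = -154.6669
Denominator Σ(x_t−x̄)² = 520.7010
r_1 = -154.6669 / 520.7010 = -0.297

-0.297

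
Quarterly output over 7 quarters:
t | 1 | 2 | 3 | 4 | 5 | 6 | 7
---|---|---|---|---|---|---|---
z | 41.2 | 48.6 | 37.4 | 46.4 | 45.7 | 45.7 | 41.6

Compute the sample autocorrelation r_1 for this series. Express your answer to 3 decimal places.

Mean z̄ = (41.2 + 48.6 + 37.4 + 46.4 + 45.7 + 45.7 + 41.6)/7 = 43.8000
Σ(z_t−z̄)(z_{t+1}−z̄) = (-12.4800) + (-30.7200) + (-16.6400) + (4.9400) + (3.6100) + (-4.1800) = -55.4700
Denominator Σ(z_t−z̄)² = 89.5800
r_1 = -55.4700 / 89.5800 = -0.619

-0.619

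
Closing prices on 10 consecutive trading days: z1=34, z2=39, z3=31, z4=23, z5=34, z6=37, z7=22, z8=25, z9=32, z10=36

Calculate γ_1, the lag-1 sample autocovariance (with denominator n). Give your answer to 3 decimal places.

Mean z̄ = (34 + 39 + 31 + 23 + 34 + 37 + 22 + 25 + 32 + 36)/10 = 31.3000
Σ_{t=1}^{9}(z_t−z̄)(z_{t+1}−z̄) = 18.4100
γ_1 = 18.4100 / 10 = 1.841

1.841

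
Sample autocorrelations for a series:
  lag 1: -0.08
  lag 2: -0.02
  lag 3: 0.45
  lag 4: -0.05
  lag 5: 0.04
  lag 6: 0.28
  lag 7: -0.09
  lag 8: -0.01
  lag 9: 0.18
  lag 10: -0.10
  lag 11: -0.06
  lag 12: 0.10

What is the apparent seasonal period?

The largest autocorrelation is r_3 = 0.45, with weaker echoes at lags 6 (0.28) and 9 (0.18); the remaining lags stay at or below 0.10.
The dominant spike at lag 3 indicates a seasonal period of 3.

3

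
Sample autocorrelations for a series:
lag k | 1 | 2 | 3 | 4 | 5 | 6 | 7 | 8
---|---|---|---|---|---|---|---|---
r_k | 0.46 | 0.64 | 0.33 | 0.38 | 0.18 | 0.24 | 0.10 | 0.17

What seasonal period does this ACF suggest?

The largest autocorrelation is r_2 = 0.64; the remaining lags stay at or below 0.46.
The dominant spike at lag 2 indicates a seasonal period of 2.

2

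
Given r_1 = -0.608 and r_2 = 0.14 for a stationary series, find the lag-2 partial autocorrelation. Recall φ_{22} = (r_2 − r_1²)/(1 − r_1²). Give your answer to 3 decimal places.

-0.364

φ_{22} = (r_2 − r_1²) / (1 − r_1²)
r_1² = (-0.608)² = 0.369664
Numerator = 0.14 − 0.3697 = -0.2297; denominator = 1 − 0.3697 = 0.6303
φ_{22} = -0.2297 / 0.6303 = -0.364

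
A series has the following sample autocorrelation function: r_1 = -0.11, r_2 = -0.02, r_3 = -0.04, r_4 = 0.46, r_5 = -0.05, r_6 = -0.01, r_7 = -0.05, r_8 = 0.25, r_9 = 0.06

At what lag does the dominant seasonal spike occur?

4

The largest autocorrelation is r_4 = 0.46, with a weaker echo at lag 8 (0.25); the remaining lags stay at or below 0.06.
The dominant spike at lag 4 indicates a seasonal period of 4.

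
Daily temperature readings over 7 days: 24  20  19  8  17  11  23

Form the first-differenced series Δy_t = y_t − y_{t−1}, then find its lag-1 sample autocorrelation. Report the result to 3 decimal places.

First differences Δy: -4, -1, -11, 9, -6, 12
Mean of differences = -0.1667
Numerator Σ(Δy_t−Δȳ)(Δy_{t+1}−Δȳ) = -211.5278
Denominator Σ(Δy_t−Δȳ)² = 398.8333
r_1(Δy) = -211.5278 / 398.8333 = -0.530

-0.530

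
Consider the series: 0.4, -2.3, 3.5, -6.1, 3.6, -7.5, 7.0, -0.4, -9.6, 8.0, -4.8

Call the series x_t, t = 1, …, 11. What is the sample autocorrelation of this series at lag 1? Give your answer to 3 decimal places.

Mean x̄ = (0.4 − 2.3 + 3.5 − 6.1 + 3.6 − 7.5 + 7.0 − 0.4 − 9.6 + 8.0 − 4.8)/11 = -0.7455
Numerator Σ_{t=1}^{10}(x_t−x̄)(x_{t+1}−x̄) = -249.3284
Denominator Σ(x_t−x̄)² = 346.3673
r_1 = -249.3284 / 346.3673 = -0.720

-0.720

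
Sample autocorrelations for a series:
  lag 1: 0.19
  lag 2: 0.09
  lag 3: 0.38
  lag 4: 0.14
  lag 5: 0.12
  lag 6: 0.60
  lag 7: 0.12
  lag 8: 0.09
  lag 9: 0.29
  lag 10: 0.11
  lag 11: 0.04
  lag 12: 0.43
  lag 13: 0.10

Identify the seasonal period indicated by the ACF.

The largest autocorrelation is r_6 = 0.60, with a weaker echo at lag 12 (0.43); the remaining lags stay at or below 0.38.
The dominant spike at lag 6 indicates a seasonal period of 6.

6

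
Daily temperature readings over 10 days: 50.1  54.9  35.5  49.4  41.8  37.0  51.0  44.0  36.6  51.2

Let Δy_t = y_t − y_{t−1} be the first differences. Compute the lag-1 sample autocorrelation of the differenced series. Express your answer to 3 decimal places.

-0.549

First differences Δy: 4.8, -19.4, 13.9, -7.6, -4.8, 14.0, -7.0, -7.4, 14.6
Mean of differences = 0.1222
Numerator Σ(Δy_t−Δȳ)(Δy_{t+1}−Δȳ) = -651.1583
Denominator Σ(Δy_t−Δȳ)² = 1186.1956
r_1(Δy) = -651.1583 / 1186.1956 = -0.549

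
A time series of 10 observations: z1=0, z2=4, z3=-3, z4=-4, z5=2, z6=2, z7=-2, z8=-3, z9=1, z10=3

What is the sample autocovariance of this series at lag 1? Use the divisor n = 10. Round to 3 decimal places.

-0.200

Mean z̄ = (0 + 4 − 3 − 4 + 2 + 2 − 2 − 3 + 1 + 3)/10 = 0.0000
Σ_{t=1}^{9}(z_t−z̄)(z_{t+1}−z̄) = -2.0000
γ_1 = -2.0000 / 10 = -0.200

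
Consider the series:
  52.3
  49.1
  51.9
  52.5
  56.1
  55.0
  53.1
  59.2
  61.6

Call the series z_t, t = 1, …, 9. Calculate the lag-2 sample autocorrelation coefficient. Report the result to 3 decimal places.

0.014

Mean z̄ = (52.3 + 49.1 + 51.9 + 52.5 + 56.1 + 55.0 + 53.1 + 59.2 + 61.6)/9 = 54.5333
Numerator Σ_{t=1}^{7}(z_t−z̄)(z_{t+2}−z̄) = 1.6578
Denominator Σ(z_t−z̄)² = 122.0200
r_2 = 1.6578 / 122.0200 = 0.014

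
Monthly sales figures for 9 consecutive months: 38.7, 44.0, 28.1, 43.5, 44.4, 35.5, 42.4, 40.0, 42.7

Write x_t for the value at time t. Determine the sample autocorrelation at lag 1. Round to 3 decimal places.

-0.490

Mean x̄ = (38.7 + 44.0 + 28.1 + 43.5 + 44.4 + 35.5 + 42.4 + 40.0 + 42.7)/9 = 39.9222
Numerator Σ_{t=1}^{8}(x_t−x̄)(x_{t+1}−x̄) = -109.8194
Denominator Σ(x_t−x̄)² = 224.1556
r_1 = -109.8194 / 224.1556 = -0.490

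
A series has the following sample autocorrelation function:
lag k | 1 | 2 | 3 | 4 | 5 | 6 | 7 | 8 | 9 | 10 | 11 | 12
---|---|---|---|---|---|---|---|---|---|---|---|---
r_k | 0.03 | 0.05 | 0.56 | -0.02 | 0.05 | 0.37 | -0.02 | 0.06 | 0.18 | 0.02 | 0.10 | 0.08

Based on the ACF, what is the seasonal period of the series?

3

The largest autocorrelation is r_3 = 0.56, with weaker echoes at lags 6 (0.37) and 9 (0.18); the remaining lags stay at or below 0.10.
The dominant spike at lag 3 indicates a seasonal period of 3.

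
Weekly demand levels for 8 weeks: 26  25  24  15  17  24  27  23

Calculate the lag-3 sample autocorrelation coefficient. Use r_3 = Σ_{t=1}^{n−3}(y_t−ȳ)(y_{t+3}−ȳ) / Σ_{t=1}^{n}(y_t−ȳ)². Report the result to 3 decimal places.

-0.560

Mean ȳ = (26 + 25 + 24 + 15 + 17 + 24 + 27 + 23)/8 = 22.6250
Deviations from mean: 3.3750, 2.3750, 1.3750, -7.6250, -5.6250, 1.3750, 4.3750, 0.3750
Numerator Σ_{t=1}^{5}(y_t−ȳ)(y_{t+3}−ȳ) = -72.6719
Denominator Σ(y_t−ȳ)² = 129.8750
r_3 = -72.6719 / 129.8750 = -0.560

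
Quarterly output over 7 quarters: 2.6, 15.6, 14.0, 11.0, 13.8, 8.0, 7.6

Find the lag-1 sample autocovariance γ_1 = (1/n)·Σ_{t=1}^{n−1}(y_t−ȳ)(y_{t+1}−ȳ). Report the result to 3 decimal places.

-2.683

Mean ȳ = (2.6 + 15.6 + 14.0 + 11.0 + 13.8 + 8.0 + 7.6)/7 = 10.3714
Σ_{t=1}^{6}(y_t−ȳ)(y_{t+1}−ȳ) = -18.7837
γ_1 = -18.7837 / 7 = -2.683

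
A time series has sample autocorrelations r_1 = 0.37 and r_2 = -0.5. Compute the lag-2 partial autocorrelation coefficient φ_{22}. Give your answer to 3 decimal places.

-0.738

φ_{22} = (r_2 − r_1²) / (1 − r_1²)
r_1² = (0.37)² = 0.1369
Numerator = -0.5 − 0.1369 = -0.6369; denominator = 1 − 0.1369 = 0.8631
φ_{22} = -0.6369 / 0.8631 = -0.738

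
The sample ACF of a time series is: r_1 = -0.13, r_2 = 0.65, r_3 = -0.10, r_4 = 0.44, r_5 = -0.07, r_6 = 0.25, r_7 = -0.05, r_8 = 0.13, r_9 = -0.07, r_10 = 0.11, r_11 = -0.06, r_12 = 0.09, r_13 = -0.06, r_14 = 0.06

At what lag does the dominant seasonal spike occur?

The largest autocorrelation is r_2 = 0.65, with weaker echoes at lags 4 (0.44) and 6 (0.25); the remaining lags stay at or below 0.13.
The dominant spike at lag 2 indicates a seasonal period of 2.

2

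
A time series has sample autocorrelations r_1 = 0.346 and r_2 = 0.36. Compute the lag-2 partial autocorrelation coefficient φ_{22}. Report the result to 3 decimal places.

φ_{22} = (r_2 − r_1²) / (1 − r_1²)
r_1² = (0.346)² = 0.119716
Numerator = 0.36 − 0.1197 = 0.2403; denominator = 1 − 0.1197 = 0.8803
φ_{22} = 0.2403 / 0.8803 = 0.273

0.273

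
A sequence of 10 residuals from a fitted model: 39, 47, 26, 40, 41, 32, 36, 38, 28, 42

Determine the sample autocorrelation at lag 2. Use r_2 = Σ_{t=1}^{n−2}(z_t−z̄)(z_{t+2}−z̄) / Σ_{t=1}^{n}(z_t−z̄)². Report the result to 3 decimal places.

Mean z̄ = (39 + 47 + 26 + 40 + 41 + 32 + 36 + 38 + 28 + 42)/10 = 36.9000
Numerator Σ_{t=1}^{8}(z_t−z̄)(z_{t+2}−z̄) = -46.9200
Denominator Σ(z_t−z̄)² = 382.9000
r_2 = -46.9200 / 382.9000 = -0.123

-0.123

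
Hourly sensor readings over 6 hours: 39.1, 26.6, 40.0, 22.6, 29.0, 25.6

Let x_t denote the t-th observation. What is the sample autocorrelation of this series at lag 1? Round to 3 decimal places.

-0.472

Mean x̄ = (39.1 + 26.6 + 40.0 + 22.6 + 29.0 + 25.6)/6 = 30.4833
Deviations from mean: 8.6167, -3.8833, 9.5167, -7.8833, -1.4833, -4.8833
Numerator Σ_{t=1}^{5}(x_t−x̄)(x_{t+1}−x̄) = -126.5036
Denominator Σ(x_t−x̄)² = 268.0883
r_1 = -126.5036 / 268.0883 = -0.472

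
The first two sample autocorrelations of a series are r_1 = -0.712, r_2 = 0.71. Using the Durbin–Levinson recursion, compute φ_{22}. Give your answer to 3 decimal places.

0.412

φ_{22} = (r_2 − r_1²) / (1 − r_1²)
r_1² = (-0.712)² = 0.506944
Numerator = 0.71 − 0.5069 = 0.2031; denominator = 1 − 0.5069 = 0.4931
φ_{22} = 0.2031 / 0.4931 = 0.412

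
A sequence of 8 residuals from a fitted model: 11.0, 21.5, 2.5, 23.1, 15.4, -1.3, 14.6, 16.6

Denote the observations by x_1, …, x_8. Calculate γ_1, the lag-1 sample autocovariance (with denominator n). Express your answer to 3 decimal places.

Mean x̄ = (11.0 + 21.5 + 2.5 + 23.1 + 15.4 − 1.3 + 14.6 + 16.6)/8 = 12.9250
Σ_{t=1}^{7}(x_t−x̄)(x_{t+1}−x̄) = -239.6706
γ_1 = -239.6706 / 8 = -29.959

-29.959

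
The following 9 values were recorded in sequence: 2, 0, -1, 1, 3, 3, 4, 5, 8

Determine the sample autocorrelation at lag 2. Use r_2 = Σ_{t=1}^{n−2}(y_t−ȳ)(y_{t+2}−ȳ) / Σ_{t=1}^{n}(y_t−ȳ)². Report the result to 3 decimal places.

0.232

Mean ȳ = (2 + 0 − 1 + 1 + 3 + 3 + 4 + 5 + 8)/9 = 2.7778
Σ(y_t−ȳ)(y_{t+2}−ȳ) = (2.9383) + (4.9383) + (-0.8395) + (-0.3951) + (0.2716) + (0.4938) + (6.3827) = 13.7901
Denominator Σ(y_t−ȳ)² = 59.5556
r_2 = 13.7901 / 59.5556 = 0.232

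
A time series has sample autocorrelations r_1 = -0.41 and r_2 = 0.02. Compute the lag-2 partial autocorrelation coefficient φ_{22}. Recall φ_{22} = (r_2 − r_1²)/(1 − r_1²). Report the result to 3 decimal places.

-0.178

φ_{22} = (r_2 − r_1²) / (1 − r_1²)
r_1² = (-0.41)² = 0.1681
Numerator = 0.02 − 0.1681 = -0.1481; denominator = 1 − 0.1681 = 0.8319
φ_{22} = -0.1481 / 0.8319 = -0.178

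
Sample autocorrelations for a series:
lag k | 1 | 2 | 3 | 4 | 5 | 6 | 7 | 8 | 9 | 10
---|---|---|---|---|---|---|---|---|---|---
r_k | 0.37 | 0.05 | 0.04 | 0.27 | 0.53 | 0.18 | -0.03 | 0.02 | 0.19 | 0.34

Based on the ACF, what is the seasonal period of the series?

The largest autocorrelation is r_5 = 0.53; the remaining lags stay at or below 0.37. The elevated value at lag 1 (0.37), dropping to 0.05 at lag 2, reflects decaying short-term dependence rather than seasonality.
The dominant spike at lag 5 indicates a seasonal period of 5.

5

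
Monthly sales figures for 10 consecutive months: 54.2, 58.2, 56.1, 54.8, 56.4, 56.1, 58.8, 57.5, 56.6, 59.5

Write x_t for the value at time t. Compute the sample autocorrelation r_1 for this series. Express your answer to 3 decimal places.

-0.110

Mean x̄ = (54.2 + 58.2 + 56.1 + 54.8 + 56.4 + 56.1 + 58.8 + 57.5 + 56.6 + 59.5)/10 = 56.8200
Numerator Σ_{t=1}^{9}(x_t−x̄)(x_{t+1}−x̄) = -2.8224
Denominator Σ(x_t−x̄)² = 25.6760
r_1 = -2.8224 / 25.6760 = -0.110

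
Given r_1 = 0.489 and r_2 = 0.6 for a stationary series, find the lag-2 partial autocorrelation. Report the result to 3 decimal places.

0.474

φ_{22} = (r_2 − r_1²) / (1 − r_1²)
r_1² = (0.489)² = 0.239121
Numerator = 0.6 − 0.2391 = 0.3609; denominator = 1 − 0.2391 = 0.7609
φ_{22} = 0.3609 / 0.7609 = 0.474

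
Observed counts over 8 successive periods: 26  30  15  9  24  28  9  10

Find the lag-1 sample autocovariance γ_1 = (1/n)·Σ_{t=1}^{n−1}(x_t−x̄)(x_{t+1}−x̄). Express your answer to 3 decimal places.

8.514

Mean x̄ = (26 + 30 + 15 + 9 + 24 + 28 + 9 + 10)/8 = 18.8750
Σ_{t=1}^{7}(x_t−x̄)(x_{t+1}−x̄) = 68.1094
γ_1 = 68.1094 / 8 = 8.514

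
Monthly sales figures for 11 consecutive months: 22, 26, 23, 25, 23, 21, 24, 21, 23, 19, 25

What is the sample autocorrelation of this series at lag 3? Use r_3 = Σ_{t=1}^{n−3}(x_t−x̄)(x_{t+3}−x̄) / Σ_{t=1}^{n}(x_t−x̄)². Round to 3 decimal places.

Mean x̄ = (22 + 26 + 23 + 25 + 23 + 21 + 24 + 21 + 23 + 19 + 25)/11 = 22.9091
Numerator Σ_{t=1}^{8}(x_t−x̄)(x_{t+3}−x̄) = -8.1157
Denominator Σ(x_t−x̄)² = 42.9091
r_3 = -8.1157 / 42.9091 = -0.189

-0.189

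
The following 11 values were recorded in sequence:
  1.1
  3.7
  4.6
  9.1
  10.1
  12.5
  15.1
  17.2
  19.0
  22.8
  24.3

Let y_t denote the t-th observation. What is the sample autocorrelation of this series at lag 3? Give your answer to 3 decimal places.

Mean ȳ = (1.1 + 3.7 + 4.6 + 9.1 + 10.1 + 12.5 + 15.1 + 17.2 + 19.0 + 22.8 + 24.3)/11 = 12.6818
Numerator Σ_{t=1}^{8}(y_t−ȳ)(y_{t+3}−ȳ) = 121.6281
Denominator Σ(y_t−ȳ)² = 603.1964
r_3 = 121.6281 / 603.1964 = 0.202

0.202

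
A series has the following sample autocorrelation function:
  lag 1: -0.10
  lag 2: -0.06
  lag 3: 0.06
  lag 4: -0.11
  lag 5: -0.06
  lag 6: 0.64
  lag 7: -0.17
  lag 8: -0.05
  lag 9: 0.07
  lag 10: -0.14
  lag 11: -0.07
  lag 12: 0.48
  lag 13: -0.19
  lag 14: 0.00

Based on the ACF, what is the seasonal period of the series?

6

The largest autocorrelation is r_6 = 0.64, with a weaker echo at lag 12 (0.48); the remaining lags stay at or below 0.07.
The dominant spike at lag 6 indicates a seasonal period of 6.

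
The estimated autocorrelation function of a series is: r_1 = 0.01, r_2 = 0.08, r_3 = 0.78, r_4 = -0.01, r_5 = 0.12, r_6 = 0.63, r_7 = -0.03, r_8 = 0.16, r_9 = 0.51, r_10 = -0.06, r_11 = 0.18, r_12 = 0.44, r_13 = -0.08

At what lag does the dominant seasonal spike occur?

The largest autocorrelation is r_3 = 0.78, with weaker echoes at lags 6 (0.63), 9 (0.51) and 12 (0.44); the remaining lags stay at or below 0.18.
The dominant spike at lag 3 indicates a seasonal period of 3.

3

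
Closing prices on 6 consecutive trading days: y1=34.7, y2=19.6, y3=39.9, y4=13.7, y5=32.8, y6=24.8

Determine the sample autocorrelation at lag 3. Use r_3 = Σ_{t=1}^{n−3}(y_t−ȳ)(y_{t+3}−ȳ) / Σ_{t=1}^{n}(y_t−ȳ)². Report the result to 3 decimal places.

Mean ȳ = (34.7 + 19.6 + 39.9 + 13.7 + 32.8 + 24.8)/6 = 27.5833
Deviations from mean: 7.1167, -7.9833, 12.3167, -13.8833, 5.2167, -2.7833
Numerator Σ_{t=1}^{3}(y_t−ȳ)(y_{t+3}−ȳ) = -174.7308
Denominator Σ(y_t−ȳ)² = 493.7883
r_3 = -174.7308 / 493.7883 = -0.354

-0.354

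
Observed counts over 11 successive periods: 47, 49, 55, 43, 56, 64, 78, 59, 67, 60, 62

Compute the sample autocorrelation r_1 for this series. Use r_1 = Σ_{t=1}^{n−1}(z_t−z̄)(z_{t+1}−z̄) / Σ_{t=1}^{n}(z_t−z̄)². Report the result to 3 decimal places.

0.371

Mean z̄ = (47 + 49 + 55 + 43 + 56 + 64 + 78 + 59 + 67 + 60 + 62)/11 = 58.1818
Numerator Σ_{t=1}^{10}(z_t−z̄)(z_{t+1}−z̄) = 362.3306
Denominator Σ(z_t−z̄)² = 977.6364
r_1 = 362.3306 / 977.6364 = 0.371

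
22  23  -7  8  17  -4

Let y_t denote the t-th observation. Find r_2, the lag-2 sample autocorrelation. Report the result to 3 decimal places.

-0.381

Mean ȳ = (22 + 23 − 7 + 8 + 17 − 4)/6 = 9.8333
Σ(y_t−ȳ)(y_{t+2}−ȳ) = (-204.8056) + (-24.1389) + (-120.6389) + (25.3611) = -324.2222
Denominator Σ(y_t−ȳ)² = 850.8333
r_2 = -324.2222 / 850.8333 = -0.381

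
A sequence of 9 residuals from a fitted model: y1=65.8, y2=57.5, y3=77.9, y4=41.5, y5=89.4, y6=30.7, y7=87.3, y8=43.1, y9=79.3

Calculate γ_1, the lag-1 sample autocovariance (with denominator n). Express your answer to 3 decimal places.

-380.324

Mean ȳ = (65.8 + 57.5 + 77.9 + 41.5 + 89.4 + 30.7 + 87.3 + 43.1 + 79.3)/9 = 63.6111
Σ_{t=1}^{8}(y_t−ȳ)(y_{t+1}−ȳ) = -3422.9123
γ_1 = -3422.9123 / 9 = -380.324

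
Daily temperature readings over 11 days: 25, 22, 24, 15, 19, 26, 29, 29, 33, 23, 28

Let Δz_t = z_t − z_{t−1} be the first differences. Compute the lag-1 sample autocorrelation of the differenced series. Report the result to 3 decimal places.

-0.329

First differences Δz: -3, 2, -9, 4, 7, 3, 0, 4, -10, 5
Mean of differences = 0.3000
Numerator Σ(Δz_t−Δz̄)(Δz_{t+1}−Δz̄) = -101.3900
Denominator Σ(Δz_t−Δz̄)² = 308.1000
r_1(Δz) = -101.3900 / 308.1000 = -0.329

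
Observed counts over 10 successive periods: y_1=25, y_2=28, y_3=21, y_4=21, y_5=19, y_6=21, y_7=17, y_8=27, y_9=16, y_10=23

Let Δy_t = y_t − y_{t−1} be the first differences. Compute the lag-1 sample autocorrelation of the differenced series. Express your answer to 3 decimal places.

-0.747

First differences Δy: 3, -7, 0, -2, 2, -4, 10, -11, 7
Mean of differences = -0.2222
Numerator Σ(Δy_t−Δȳ)(Δy_{t+1}−Δȳ) = -262.7160
Denominator Σ(Δy_t−Δȳ)² = 351.5556
r_1(Δy) = -262.7160 / 351.5556 = -0.747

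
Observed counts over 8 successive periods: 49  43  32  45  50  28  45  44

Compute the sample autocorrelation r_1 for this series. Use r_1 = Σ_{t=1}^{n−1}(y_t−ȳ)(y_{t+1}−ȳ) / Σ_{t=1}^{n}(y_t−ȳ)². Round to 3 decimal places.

-0.363

Mean ȳ = (49 + 43 + 32 + 45 + 50 + 28 + 45 + 44)/8 = 42.0000
Numerator Σ_{t=1}^{7}(y_t−ȳ)(y_{t+1}−ȳ) = -157.0000
Denominator Σ(y_t−ȳ)² = 432.0000
r_1 = -157.0000 / 432.0000 = -0.363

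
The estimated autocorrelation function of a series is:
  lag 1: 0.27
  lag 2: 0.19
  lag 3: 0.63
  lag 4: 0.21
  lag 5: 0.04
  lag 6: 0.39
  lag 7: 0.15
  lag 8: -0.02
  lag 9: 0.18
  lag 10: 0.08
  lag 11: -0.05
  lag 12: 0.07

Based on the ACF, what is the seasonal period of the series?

3

The largest autocorrelation is r_3 = 0.63, with a weaker echo at lag 6 (0.39); the remaining lags stay at or below 0.27. The elevated value at lag 1 (0.27), dropping to 0.19 at lag 2, reflects decaying short-term dependence rather than seasonality.
The dominant spike at lag 3 indicates a seasonal period of 3.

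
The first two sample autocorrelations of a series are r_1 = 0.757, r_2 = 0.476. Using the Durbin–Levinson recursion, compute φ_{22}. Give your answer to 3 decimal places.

φ_{22} = (r_2 − r_1²) / (1 − r_1²)
r_1² = (0.757)² = 0.573049
Numerator = 0.476 − 0.5730 = -0.0970; denominator = 1 − 0.5730 = 0.4270
φ_{22} = -0.0970 / 0.4270 = -0.227

-0.227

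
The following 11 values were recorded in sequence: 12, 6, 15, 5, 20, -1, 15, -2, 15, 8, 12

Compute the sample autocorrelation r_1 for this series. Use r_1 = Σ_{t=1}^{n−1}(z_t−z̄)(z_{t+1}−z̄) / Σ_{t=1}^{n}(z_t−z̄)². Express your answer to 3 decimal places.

-0.828

Mean z̄ = (12 + 6 + 15 + 5 + 20 − 1 + 15 − 2 + 15 + 8 + 12)/11 = 9.5455
Numerator Σ_{t=1}^{10}(z_t−z̄)(z_{t+1}−z̄) = -406.2975
Denominator Σ(z_t−z̄)² = 490.7273
r_1 = -406.2975 / 490.7273 = -0.828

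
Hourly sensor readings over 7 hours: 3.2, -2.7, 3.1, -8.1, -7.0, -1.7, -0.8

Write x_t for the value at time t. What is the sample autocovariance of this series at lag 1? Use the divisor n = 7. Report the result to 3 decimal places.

Mean x̄ = (3.2 − 2.7 + 3.1 − 8.1 − 7.0 − 1.7 − 0.8)/7 = -2.0000
Σ_{t=1}^{6}(x_t−x̄)(x_{t+1}−x̄) = -8.9600
γ_1 = -8.9600 / 7 = -1.280

-1.280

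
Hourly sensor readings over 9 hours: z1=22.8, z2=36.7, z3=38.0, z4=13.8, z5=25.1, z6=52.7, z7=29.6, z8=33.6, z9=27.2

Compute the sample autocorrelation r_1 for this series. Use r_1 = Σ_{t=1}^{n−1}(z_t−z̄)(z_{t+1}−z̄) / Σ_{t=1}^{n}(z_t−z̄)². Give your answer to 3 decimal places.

-0.204

Mean z̄ = (22.8 + 36.7 + 38.0 + 13.8 + 25.1 + 52.7 + 29.6 + 33.6 + 27.2)/9 = 31.0556
Numerator Σ_{t=1}^{8}(z_t−z̄)(z_{t+1}−z̄) = -198.3875
Denominator Σ(z_t−z̄)² = 973.4022
r_1 = -198.3875 / 973.4022 = -0.204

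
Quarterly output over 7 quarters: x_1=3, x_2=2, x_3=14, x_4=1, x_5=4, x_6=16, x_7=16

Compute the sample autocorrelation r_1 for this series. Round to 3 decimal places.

0.041

Mean x̄ = (3 + 2 + 14 + 1 + 4 + 16 + 16)/7 = 8.0000
Deviations from mean: -5.0000, -6.0000, 6.0000, -7.0000, -4.0000, 8.0000, 8.0000
Σ(x_t−x̄)(x_{t+1}−x̄) = (30.0000) + (-36.0000) + (-42.0000) + (28.0000) + (-32.0000) + (64.0000) = 12.0000
Denominator Σ(x_t−x̄)² = 290.0000
r_1 = 12.0000 / 290.0000 = 0.041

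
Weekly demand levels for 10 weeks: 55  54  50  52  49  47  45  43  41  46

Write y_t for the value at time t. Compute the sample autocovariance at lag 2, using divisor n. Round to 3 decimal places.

6.932

Mean ȳ = (55 + 54 + 50 + 52 + 49 + 47 + 45 + 43 + 41 + 46)/10 = 48.2000
Σ_{t=1}^{8}(y_t−ȳ)(y_{t+2}−ȳ) = 69.3200
γ_2 = 69.3200 / 10 = 6.932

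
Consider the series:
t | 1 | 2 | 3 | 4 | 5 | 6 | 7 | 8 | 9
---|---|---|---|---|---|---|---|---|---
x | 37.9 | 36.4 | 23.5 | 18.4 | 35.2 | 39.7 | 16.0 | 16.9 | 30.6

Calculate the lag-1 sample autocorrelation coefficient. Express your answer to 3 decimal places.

0.095

Mean x̄ = (37.9 + 36.4 + 23.5 + 18.4 + 35.2 + 39.7 + 16.0 + 16.9 + 30.6)/9 = 28.2889
Numerator Σ_{t=1}^{8}(x_t−x̄)(x_{t+1}−x̄) = 70.3965
Denominator Σ(x_t−x̄)² = 742.9289
r_1 = 70.3965 / 742.9289 = 0.095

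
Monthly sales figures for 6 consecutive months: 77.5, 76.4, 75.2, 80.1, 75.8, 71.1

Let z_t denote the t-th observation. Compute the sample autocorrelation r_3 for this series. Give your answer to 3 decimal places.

Mean z̄ = (77.5 + 76.4 + 75.2 + 80.1 + 75.8 + 71.1)/6 = 76.0167
Deviations from mean: 1.4833, 0.3833, -0.8167, 4.0833, -0.2167, -4.9167
Σ(z_t−z̄)(z_{t+3}−z̄) = (6.0569) + (-0.0831) + (4.0153) = 9.9892
Denominator Σ(z_t−z̄)² = 43.9083
r_3 = 9.9892 / 43.9083 = 0.228

0.228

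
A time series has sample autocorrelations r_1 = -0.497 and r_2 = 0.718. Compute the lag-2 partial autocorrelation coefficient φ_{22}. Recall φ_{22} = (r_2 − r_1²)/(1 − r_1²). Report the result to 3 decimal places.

φ_{22} = (r_2 − r_1²) / (1 − r_1²)
r_1² = (-0.497)² = 0.247009
Numerator = 0.718 − 0.2470 = 0.4710; denominator = 1 − 0.2470 = 0.7530
φ_{22} = 0.4710 / 0.7530 = 0.625

0.625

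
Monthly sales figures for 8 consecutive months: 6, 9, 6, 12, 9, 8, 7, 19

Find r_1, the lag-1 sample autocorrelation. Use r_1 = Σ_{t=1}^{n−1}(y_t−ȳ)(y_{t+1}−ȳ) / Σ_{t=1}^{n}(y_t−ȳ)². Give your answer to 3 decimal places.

Mean ȳ = (6 + 9 + 6 + 12 + 9 + 8 + 7 + 19)/8 = 9.5000
Deviations from mean: -3.5000, -0.5000, -3.5000, 2.5000, -0.5000, -1.5000, -2.5000, 9.5000
Σ(y_t−ȳ)(y_{t+1}−ȳ) = (1.7500) + (1.7500) + (-8.7500) + (-1.2500) + (0.7500) + (3.7500) + (-23.7500) = -25.7500
Denominator Σ(y_t−ȳ)² = 130.0000
r_1 = -25.7500 / 130.0000 = -0.198

-0.198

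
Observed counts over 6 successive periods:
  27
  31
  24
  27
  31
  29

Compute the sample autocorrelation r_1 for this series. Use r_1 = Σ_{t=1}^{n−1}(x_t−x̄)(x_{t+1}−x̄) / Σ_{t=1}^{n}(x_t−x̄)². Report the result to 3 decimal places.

Mean x̄ = (27 + 31 + 24 + 27 + 31 + 29)/6 = 28.1667
Deviations from mean: -1.1667, 2.8333, -4.1667, -1.1667, 2.8333, 0.8333
Σ(x_t−x̄)(x_{t+1}−x̄) = (-3.3056) + (-11.8056) + (4.8611) + (-3.3056) + (2.3611) = -11.1944
Denominator Σ(x_t−x̄)² = 36.8333
r_1 = -11.1944 / 36.8333 = -0.304

-0.304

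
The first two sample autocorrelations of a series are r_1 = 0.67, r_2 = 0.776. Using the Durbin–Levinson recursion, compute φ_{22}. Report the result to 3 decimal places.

0.594

φ_{22} = (r_2 − r_1²) / (1 − r_1²)
r_1² = (0.67)² = 0.4489
Numerator = 0.776 − 0.4489 = 0.3271; denominator = 1 − 0.4489 = 0.5511
φ_{22} = 0.3271 / 0.5511 = 0.594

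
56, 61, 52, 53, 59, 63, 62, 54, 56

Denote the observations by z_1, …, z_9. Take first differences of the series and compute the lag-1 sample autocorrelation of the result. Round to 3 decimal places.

-0.158

First differences Δz: 5, -9, 1, 6, 4, -1, -8, 2
Mean of differences = 0.0000
Numerator Σ(Δz_t−Δz̄)(Δz_{t+1}−Δz̄) = -36.0000
Denominator Σ(Δz_t−Δz̄)² = 228.0000
r_1(Δz) = -36.0000 / 228.0000 = -0.158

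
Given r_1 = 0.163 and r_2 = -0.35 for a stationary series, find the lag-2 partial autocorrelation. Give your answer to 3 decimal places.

-0.387

φ_{22} = (r_2 − r_1²) / (1 − r_1²)
r_1² = (0.163)² = 0.026569
Numerator = -0.35 − 0.0266 = -0.3766; denominator = 1 − 0.0266 = 0.9734
φ_{22} = -0.3766 / 0.9734 = -0.387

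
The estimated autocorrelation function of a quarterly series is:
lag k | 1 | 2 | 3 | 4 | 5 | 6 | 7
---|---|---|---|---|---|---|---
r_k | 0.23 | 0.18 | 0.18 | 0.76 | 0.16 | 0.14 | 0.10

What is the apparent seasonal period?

4

The largest autocorrelation is r_4 = 0.76; the remaining lags stay at or below 0.23. The elevated value at lag 1 (0.23), dropping to 0.18 at lag 2, reflects decaying short-term dependence rather than seasonality.
The dominant spike at lag 4 indicates a seasonal period of 4.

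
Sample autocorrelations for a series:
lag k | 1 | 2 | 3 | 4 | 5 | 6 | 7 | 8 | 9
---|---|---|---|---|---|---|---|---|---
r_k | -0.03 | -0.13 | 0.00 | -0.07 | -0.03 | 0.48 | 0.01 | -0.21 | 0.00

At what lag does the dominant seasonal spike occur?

The largest autocorrelation is r_6 = 0.48; the remaining lags stay at or below 0.01.
The dominant spike at lag 6 indicates a seasonal period of 6.

6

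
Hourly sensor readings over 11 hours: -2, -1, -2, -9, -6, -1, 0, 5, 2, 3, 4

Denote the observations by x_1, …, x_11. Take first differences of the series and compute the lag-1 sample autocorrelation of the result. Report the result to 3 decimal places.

-0.082

First differences Δx: 1, -1, -7, 3, 5, 1, 5, -3, 1, 1
Mean of differences = 0.6000
Numerator Σ(Δx_t−Δx̄)(Δx_{t+1}−Δx̄) = -9.7600
Denominator Σ(Δx_t−Δx̄)² = 118.4000
r_1(Δx) = -9.7600 / 118.4000 = -0.082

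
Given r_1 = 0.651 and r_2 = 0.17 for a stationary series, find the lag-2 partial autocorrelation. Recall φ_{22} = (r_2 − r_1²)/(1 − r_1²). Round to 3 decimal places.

-0.440

φ_{22} = (r_2 − r_1²) / (1 − r_1²)
r_1² = (0.651)² = 0.423801
Numerator = 0.17 − 0.4238 = -0.2538; denominator = 1 − 0.4238 = 0.5762
φ_{22} = -0.2538 / 0.5762 = -0.440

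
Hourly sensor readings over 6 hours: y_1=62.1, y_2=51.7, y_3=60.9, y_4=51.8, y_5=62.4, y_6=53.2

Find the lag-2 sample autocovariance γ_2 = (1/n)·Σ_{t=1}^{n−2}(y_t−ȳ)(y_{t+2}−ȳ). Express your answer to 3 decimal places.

14.715

Mean ȳ = (62.1 + 51.7 + 60.9 + 51.8 + 62.4 + 53.2)/6 = 57.0167
Deviations: 5.0833, -5.3167, 3.8833, -5.2167, 5.3833, -3.8167
Σ_{t=1}^{4}(y_t−ȳ)(y_{t+2}−ȳ) = 88.2911
γ_2 = 88.2911 / 6 = 14.715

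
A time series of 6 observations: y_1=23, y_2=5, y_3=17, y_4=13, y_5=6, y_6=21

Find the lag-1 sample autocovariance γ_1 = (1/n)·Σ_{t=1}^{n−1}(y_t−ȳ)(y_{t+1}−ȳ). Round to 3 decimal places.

-26.088

Mean ȳ = (23 + 5 + 17 + 13 + 6 + 21)/6 = 14.1667
Σ_{t=1}^{5}(y_t−ȳ)(y_{t+1}−ȳ) = -156.5278
γ_1 = -156.5278 / 6 = -26.088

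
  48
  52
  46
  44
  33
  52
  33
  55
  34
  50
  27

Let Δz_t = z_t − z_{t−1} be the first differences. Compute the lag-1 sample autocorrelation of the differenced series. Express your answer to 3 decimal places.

First differences Δz: 4, -6, -2, -11, 19, -19, 22, -21, 16, -23
Mean of differences = -2.1000
Numerator Σ(Δz_t−Δz̄)(Δz_{t+1}−Δz̄) = -2152.6100
Denominator Σ(Δz_t−Δz̄)² = 2564.9000
r_1(Δz) = -2152.6100 / 2564.9000 = -0.839

-0.839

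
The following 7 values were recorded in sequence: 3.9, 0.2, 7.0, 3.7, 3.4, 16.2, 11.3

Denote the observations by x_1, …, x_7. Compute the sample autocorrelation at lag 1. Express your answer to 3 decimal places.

0.204

Mean x̄ = (3.9 + 0.2 + 7.0 + 3.7 + 3.4 + 16.2 + 11.3)/7 = 6.5286
Deviations from mean: -2.6286, -6.3286, 0.4714, -2.8286, -3.1286, 9.6714, 4.7714
Numerator Σ_{t=1}^{6}(x_t−x̄)(x_{t+1}−x̄) = 37.0563
Denominator Σ(x_t−x̄)² = 181.2743
r_1 = 37.0563 / 181.2743 = 0.204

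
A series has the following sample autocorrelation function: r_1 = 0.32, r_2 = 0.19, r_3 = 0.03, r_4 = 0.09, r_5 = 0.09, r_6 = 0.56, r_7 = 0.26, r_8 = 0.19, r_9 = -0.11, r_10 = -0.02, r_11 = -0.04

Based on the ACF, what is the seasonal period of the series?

6

The largest autocorrelation is r_6 = 0.56; the remaining lags stay at or below 0.32. The elevated value at lag 1 (0.32), dropping to 0.19 at lag 2, reflects decaying short-term dependence rather than seasonality.
The dominant spike at lag 6 indicates a seasonal period of 6.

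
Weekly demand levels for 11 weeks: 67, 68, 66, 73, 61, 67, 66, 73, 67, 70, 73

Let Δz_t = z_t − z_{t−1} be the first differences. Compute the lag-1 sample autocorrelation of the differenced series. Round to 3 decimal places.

-0.710

First differences Δz: 1, -2, 7, -12, 6, -1, 7, -6, 3, 3
Mean of differences = 0.6000
Numerator Σ(Δz_t−Δz̄)(Δz_{t+1}−Δz̄) = -237.5600
Denominator Σ(Δz_t−Δz̄)² = 334.4000
r_1(Δz) = -237.5600 / 334.4000 = -0.710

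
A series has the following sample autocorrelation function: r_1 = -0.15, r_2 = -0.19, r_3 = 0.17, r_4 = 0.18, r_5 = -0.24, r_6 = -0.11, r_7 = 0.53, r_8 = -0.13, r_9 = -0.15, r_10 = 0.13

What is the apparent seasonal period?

The largest autocorrelation is r_7 = 0.53; the remaining lags stay at or below 0.18.
The dominant spike at lag 7 indicates a seasonal period of 7.

7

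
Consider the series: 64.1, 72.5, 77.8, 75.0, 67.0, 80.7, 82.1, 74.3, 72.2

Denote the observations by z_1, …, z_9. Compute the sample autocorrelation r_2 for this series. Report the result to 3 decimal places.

Mean z̄ = (64.1 + 72.5 + 77.8 + 75.0 + 67.0 + 80.7 + 82.1 + 74.3 + 72.2)/9 = 73.9667
Numerator Σ_{t=1}^{7}(z_t−z̄)(z_{t+2}−z̄) = -127.8722
Denominator Σ(z_t−z̄)² = 278.5200
r_2 = -127.8722 / 278.5200 = -0.459

-0.459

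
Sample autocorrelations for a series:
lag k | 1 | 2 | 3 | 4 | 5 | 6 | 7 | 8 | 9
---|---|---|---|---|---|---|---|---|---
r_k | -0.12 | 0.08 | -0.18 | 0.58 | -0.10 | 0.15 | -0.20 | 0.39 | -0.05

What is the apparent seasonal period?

4

The largest autocorrelation is r_4 = 0.58, with a weaker echo at lag 8 (0.39); the remaining lags stay at or below 0.15.
The dominant spike at lag 4 indicates a seasonal period of 4.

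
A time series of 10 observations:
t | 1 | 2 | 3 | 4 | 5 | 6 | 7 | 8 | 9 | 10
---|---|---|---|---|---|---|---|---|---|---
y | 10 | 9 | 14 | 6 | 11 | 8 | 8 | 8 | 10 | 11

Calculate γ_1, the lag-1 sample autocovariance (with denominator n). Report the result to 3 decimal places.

Mean ȳ = (10 + 9 + 14 + 6 + 11 + 8 + 8 + 8 + 10 + 11)/10 = 9.5000
Σ_{t=1}^{9}(y_t−ȳ)(y_{t+1}−ȳ) = -21.2500
γ_1 = -21.2500 / 10 = -2.125

-2.125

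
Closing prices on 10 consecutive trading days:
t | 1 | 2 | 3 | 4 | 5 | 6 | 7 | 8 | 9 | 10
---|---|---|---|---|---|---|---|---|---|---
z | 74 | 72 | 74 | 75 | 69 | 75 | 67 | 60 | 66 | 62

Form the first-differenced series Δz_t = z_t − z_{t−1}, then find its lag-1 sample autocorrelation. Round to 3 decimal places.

First differences Δz: -2, 2, 1, -6, 6, -8, -7, 6, -4
Mean of differences = -1.3333
Numerator Σ(Δz_t−Δz̄)(Δz_{t+1}−Δz̄) = -111.7778
Denominator Σ(Δz_t−Δz̄)² = 230.0000
r_1(Δz) = -111.7778 / 230.0000 = -0.486

-0.486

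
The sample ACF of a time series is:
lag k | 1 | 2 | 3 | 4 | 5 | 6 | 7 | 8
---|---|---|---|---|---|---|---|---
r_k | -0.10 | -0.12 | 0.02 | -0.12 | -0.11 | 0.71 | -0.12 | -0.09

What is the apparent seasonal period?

The largest autocorrelation is r_6 = 0.71; the remaining lags stay at or below 0.02.
The dominant spike at lag 6 indicates a seasonal period of 6.

6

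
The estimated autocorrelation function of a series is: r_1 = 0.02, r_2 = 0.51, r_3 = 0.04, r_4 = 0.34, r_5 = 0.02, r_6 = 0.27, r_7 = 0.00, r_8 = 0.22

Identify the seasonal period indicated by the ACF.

The largest autocorrelation is r_2 = 0.51, with weaker echoes at lags 4 (0.34), 6 (0.27) and 8 (0.22); the remaining lags stay at or below 0.04.
The dominant spike at lag 2 indicates a seasonal period of 2.

2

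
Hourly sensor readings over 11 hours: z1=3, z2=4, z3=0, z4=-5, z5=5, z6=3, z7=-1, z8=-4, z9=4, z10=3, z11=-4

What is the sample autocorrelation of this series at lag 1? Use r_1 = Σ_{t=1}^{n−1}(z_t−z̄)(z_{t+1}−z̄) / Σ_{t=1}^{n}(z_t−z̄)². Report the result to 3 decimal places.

Mean z̄ = (3 + 4 + 0 − 5 + 5 + 3 − 1 − 4 + 4 + 3 − 4)/11 = 0.7273
Numerator Σ_{t=1}^{10}(z_t−z̄)(z_{t+1}−z̄) = -20.0744
Denominator Σ(z_t−z̄)² = 136.1818
r_1 = -20.0744 / 136.1818 = -0.147

-0.147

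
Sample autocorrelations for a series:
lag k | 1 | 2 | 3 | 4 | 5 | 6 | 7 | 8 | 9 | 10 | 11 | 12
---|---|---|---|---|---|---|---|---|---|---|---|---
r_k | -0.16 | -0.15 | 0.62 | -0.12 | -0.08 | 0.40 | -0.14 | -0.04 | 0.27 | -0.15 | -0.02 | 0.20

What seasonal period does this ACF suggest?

3

The largest autocorrelation is r_3 = 0.62, with weaker echoes at lags 6 (0.40), 9 (0.27) and 12 (0.20); the remaining lags stay at or below -0.02.
The dominant spike at lag 3 indicates a seasonal period of 3.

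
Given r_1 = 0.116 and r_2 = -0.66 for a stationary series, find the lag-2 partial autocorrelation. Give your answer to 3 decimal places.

φ_{22} = (r_2 − r_1²) / (1 − r_1²)
r_1² = (0.116)² = 0.013456
Numerator = -0.66 − 0.0135 = -0.6735; denominator = 1 − 0.0135 = 0.9865
φ_{22} = -0.6735 / 0.9865 = -0.683

-0.683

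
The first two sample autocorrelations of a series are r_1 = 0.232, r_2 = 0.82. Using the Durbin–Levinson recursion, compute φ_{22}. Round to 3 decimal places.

0.810

φ_{22} = (r_2 − r_1²) / (1 − r_1²)
r_1² = (0.232)² = 0.053824
Numerator = 0.82 − 0.0538 = 0.7662; denominator = 1 − 0.0538 = 0.9462
φ_{22} = 0.7662 / 0.9462 = 0.810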